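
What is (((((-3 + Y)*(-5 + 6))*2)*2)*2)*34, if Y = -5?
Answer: -2176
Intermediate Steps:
(((((-3 + Y)*(-5 + 6))*2)*2)*2)*34 = (((((-3 - 5)*(-5 + 6))*2)*2)*2)*34 = (((-8*1*2)*2)*2)*34 = ((-8*2*2)*2)*34 = (-16*2*2)*34 = -32*2*34 = -64*34 = -2176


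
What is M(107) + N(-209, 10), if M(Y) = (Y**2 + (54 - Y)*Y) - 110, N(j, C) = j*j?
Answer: 49349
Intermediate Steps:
N(j, C) = j**2
M(Y) = -110 + Y**2 + Y*(54 - Y) (M(Y) = (Y**2 + Y*(54 - Y)) - 110 = -110 + Y**2 + Y*(54 - Y))
M(107) + N(-209, 10) = (-110 + 54*107) + (-209)**2 = (-110 + 5778) + 43681 = 5668 + 43681 = 49349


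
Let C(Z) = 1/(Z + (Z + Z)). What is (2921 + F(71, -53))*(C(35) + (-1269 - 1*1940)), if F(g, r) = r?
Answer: -322118464/35 ≈ -9.2034e+6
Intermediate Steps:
C(Z) = 1/(3*Z) (C(Z) = 1/(Z + 2*Z) = 1/(3*Z))
(2921 + F(71, -53))*(C(35) + (-1269 - 1*1940)) = (2921 - 53)*((⅓)/35 + (-1269 - 1*1940)) = 2868*((⅓)*(1/35) + (-1269 - 1940)) = 2868*(1/105 - 3209) = 2868*(-336944/105) = -322118464/35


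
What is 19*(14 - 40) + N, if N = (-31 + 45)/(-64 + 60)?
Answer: -995/2 ≈ -497.50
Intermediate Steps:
N = -7/2 (N = 14/(-4) = 14*(-¼) = -7/2 ≈ -3.5000)
19*(14 - 40) + N = 19*(14 - 40) - 7/2 = 19*(-26) - 7/2 = -494 - 7/2 = -995/2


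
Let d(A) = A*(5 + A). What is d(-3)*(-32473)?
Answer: 194838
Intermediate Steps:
d(-3)*(-32473) = -3*(5 - 3)*(-32473) = -3*2*(-32473) = -6*(-32473) = 194838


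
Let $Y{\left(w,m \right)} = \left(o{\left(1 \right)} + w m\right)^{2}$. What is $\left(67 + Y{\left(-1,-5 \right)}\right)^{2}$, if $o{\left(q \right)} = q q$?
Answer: $10609$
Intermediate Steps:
$o{\left(q \right)} = q^{2}$
$Y{\left(w,m \right)} = \left(1 + m w\right)^{2}$ ($Y{\left(w,m \right)} = \left(1^{2} + w m\right)^{2} = \left(1 + m w\right)^{2}$)
$\left(67 + Y{\left(-1,-5 \right)}\right)^{2} = \left(67 + \left(1 - -5\right)^{2}\right)^{2} = \left(67 + \left(1 + 5\right)^{2}\right)^{2} = \left(67 + 6^{2}\right)^{2} = \left(67 + 36\right)^{2} = 103^{2} = 10609$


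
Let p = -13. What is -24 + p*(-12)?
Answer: 132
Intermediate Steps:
-24 + p*(-12) = -24 - 13*(-12) = -24 + 156 = 132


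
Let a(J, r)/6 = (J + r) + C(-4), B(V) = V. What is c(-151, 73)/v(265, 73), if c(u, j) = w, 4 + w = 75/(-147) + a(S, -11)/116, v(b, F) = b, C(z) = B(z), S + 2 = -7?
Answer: -8173/376565 ≈ -0.021704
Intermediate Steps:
S = -9 (S = -2 - 7 = -9)
C(z) = z
a(J, r) = -24 + 6*J + 6*r (a(J, r) = 6*((J + r) - 4) = 6*(-4 + J + r) = -24 + 6*J + 6*r)
w = -8173/1421 (w = -4 + (75/(-147) + (-24 + 6*(-9) + 6*(-11))/116) = -4 + (75*(-1/147) + (-24 - 54 - 66)*(1/116)) = -4 + (-25/49 - 144*1/116) = -4 + (-25/49 - 36/29) = -4 - 2489/1421 = -8173/1421 ≈ -5.7516)
c(u, j) = -8173/1421
c(-151, 73)/v(265, 73) = -8173/1421/265 = -8173/1421*1/265 = -8173/376565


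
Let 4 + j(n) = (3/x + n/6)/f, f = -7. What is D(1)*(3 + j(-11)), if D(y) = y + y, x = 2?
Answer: -40/21 ≈ -1.9048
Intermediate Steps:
D(y) = 2*y
j(n) = -59/14 - n/42 (j(n) = -4 + (3/2 + n/6)/(-7) = -4 + (3*(1/2) + n*(1/6))*(-1/7) = -4 + (3/2 + n/6)*(-1/7) = -4 + (-3/14 - n/42) = -59/14 - n/42)
D(1)*(3 + j(-11)) = (2*1)*(3 + (-59/14 - 1/42*(-11))) = 2*(3 + (-59/14 + 11/42)) = 2*(3 - 83/21) = 2*(-20/21) = -40/21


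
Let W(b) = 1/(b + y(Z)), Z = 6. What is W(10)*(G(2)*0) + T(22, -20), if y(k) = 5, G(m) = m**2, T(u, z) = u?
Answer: 22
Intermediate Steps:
W(b) = 1/(5 + b) (W(b) = 1/(b + 5) = 1/(5 + b))
W(10)*(G(2)*0) + T(22, -20) = (2**2*0)/(5 + 10) + 22 = (4*0)/15 + 22 = (1/15)*0 + 22 = 0 + 22 = 22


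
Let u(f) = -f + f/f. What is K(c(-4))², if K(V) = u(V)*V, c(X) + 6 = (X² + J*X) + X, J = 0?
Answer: 900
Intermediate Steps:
u(f) = 1 - f (u(f) = -f + 1 = 1 - f)
c(X) = -6 + X + X² (c(X) = -6 + ((X² + 0*X) + X) = -6 + ((X² + 0) + X) = -6 + (X² + X) = -6 + (X + X²) = -6 + X + X²)
K(V) = V*(1 - V) (K(V) = (1 - V)*V = V*(1 - V))
K(c(-4))² = ((-6 - 4 + (-4)²)*(1 - (-6 - 4 + (-4)²)))² = ((-6 - 4 + 16)*(1 - (-6 - 4 + 16)))² = (6*(1 - 1*6))² = (6*(1 - 6))² = (6*(-5))² = (-30)² = 900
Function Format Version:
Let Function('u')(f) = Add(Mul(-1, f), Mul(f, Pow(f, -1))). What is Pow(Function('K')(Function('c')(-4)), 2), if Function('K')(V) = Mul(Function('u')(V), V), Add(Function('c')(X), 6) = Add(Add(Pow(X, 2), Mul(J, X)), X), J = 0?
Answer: 900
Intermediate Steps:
Function('u')(f) = Add(1, Mul(-1, f)) (Function('u')(f) = Add(Mul(-1, f), 1) = Add(1, Mul(-1, f)))
Function('c')(X) = Add(-6, X, Pow(X, 2)) (Function('c')(X) = Add(-6, Add(Add(Pow(X, 2), Mul(0, X)), X)) = Add(-6, Add(Add(Pow(X, 2), 0), X)) = Add(-6, Add(Pow(X, 2), X)) = Add(-6, Add(X, Pow(X, 2))) = Add(-6, X, Pow(X, 2)))
Function('K')(V) = Mul(V, Add(1, Mul(-1, V))) (Function('K')(V) = Mul(Add(1, Mul(-1, V)), V) = Mul(V, Add(1, Mul(-1, V))))
Pow(Function('K')(Function('c')(-4)), 2) = Pow(Mul(Add(-6, -4, Pow(-4, 2)), Add(1, Mul(-1, Add(-6, -4, Pow(-4, 2))))), 2) = Pow(Mul(Add(-6, -4, 16), Add(1, Mul(-1, Add(-6, -4, 16)))), 2) = Pow(Mul(6, Add(1, Mul(-1, 6))), 2) = Pow(Mul(6, Add(1, -6)), 2) = Pow(Mul(6, -5), 2) = Pow(-30, 2) = 900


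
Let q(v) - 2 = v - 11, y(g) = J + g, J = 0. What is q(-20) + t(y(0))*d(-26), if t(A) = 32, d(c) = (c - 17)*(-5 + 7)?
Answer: -2781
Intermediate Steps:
y(g) = g (y(g) = 0 + g = g)
q(v) = -9 + v (q(v) = 2 + (v - 11) = 2 + (-11 + v) = -9 + v)
d(c) = -34 + 2*c (d(c) = (-17 + c)*2 = -34 + 2*c)
q(-20) + t(y(0))*d(-26) = (-9 - 20) + 32*(-34 + 2*(-26)) = -29 + 32*(-34 - 52) = -29 + 32*(-86) = -29 - 2752 = -2781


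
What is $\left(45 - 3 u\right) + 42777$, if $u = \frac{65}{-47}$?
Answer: $\frac{2012829}{47} \approx 42826.0$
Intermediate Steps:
$u = - \frac{65}{47}$ ($u = 65 \left(- \frac{1}{47}\right) = - \frac{65}{47} \approx -1.383$)
$\left(45 - 3 u\right) + 42777 = \left(45 - - \frac{195}{47}\right) + 42777 = \left(45 + \frac{195}{47}\right) + 42777 = \frac{2310}{47} + 42777 = \frac{2012829}{47}$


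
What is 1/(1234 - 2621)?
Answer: -1/1387 ≈ -0.00072098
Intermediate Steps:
1/(1234 - 2621) = 1/(-1387) = -1/1387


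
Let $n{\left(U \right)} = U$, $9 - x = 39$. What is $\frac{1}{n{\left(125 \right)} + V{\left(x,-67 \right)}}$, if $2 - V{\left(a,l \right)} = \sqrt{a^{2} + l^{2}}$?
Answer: $\frac{127}{10740} + \frac{\sqrt{5389}}{10740} \approx 0.01866$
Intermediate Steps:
$x = -30$ ($x = 9 - 39 = -30$)
$V{\left(a,l \right)} = 2 - \sqrt{a^{2} + l^{2}}$
$\frac{1}{n{\left(125 \right)} + V{\left(x,-67 \right)}} = \frac{1}{125 + \left(2 - \sqrt{\left(-30\right)^{2} + \left(-67\right)^{2}}\right)} = \frac{1}{125 + \left(2 - \sqrt{900 + 4489}\right)} = \frac{1}{125 + \left(2 - \sqrt{5389}\right)} = \frac{1}{127 - \sqrt{5389}}$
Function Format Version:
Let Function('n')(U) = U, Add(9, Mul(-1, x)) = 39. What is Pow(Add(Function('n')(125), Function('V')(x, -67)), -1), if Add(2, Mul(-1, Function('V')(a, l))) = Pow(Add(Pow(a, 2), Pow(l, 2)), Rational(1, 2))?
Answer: Add(Rational(127, 10740), Mul(Rational(1, 10740), Pow(5389, Rational(1, 2)))) ≈ 0.018660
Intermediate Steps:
x = -30 (x = Add(9, Mul(-1, 39)) = Add(9, -39) = -30)
Function('V')(a, l) = Add(2, Mul(-1, Pow(Add(Pow(a, 2), Pow(l, 2)), Rational(1, 2))))
Pow(Add(Function('n')(125), Function('V')(x, -67)), -1) = Pow(Add(125, Add(2, Mul(-1, Pow(Add(Pow(-30, 2), Pow(-67, 2)), Rational(1, 2))))), -1) = Pow(Add(125, Add(2, Mul(-1, Pow(Add(900, 4489), Rational(1, 2))))), -1) = Pow(Add(125, Add(2, Mul(-1, Pow(5389, Rational(1, 2))))), -1) = Pow(Add(127, Mul(-1, Pow(5389, Rational(1, 2)))), -1)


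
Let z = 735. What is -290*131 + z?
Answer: -37255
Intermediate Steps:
-290*131 + z = -290*131 + 735 = -37990 + 735 = -37255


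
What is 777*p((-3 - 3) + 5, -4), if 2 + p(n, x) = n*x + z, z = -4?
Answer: -1554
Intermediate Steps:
p(n, x) = -6 + n*x (p(n, x) = -2 + (n*x - 4) = -2 + (-4 + n*x) = -6 + n*x)
777*p((-3 - 3) + 5, -4) = 777*(-6 + ((-3 - 3) + 5)*(-4)) = 777*(-6 + (-6 + 5)*(-4)) = 777*(-6 - 1*(-4)) = 777*(-6 + 4) = 777*(-2) = -1554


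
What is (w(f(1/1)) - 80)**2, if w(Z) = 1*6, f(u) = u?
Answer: 5476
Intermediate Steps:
w(Z) = 6
(w(f(1/1)) - 80)**2 = (6 - 80)**2 = (-74)**2 = 5476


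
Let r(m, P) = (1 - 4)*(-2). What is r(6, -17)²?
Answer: 36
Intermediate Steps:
r(m, P) = 6 (r(m, P) = -3*(-2) = 6)
r(6, -17)² = 6² = 36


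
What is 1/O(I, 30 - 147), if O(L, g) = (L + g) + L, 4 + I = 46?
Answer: -1/33 ≈ -0.030303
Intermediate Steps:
I = 42 (I = -4 + 46 = 42)
O(L, g) = g + 2*L
1/O(I, 30 - 147) = 1/((30 - 147) + 2*42) = 1/(-117 + 84) = 1/(-33) = -1/33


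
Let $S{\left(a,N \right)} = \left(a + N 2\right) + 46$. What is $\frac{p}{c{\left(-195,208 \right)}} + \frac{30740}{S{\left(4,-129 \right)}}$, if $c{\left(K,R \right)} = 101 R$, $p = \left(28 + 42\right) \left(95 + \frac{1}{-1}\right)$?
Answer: $- \frac{14895}{101} \approx -147.48$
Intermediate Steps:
$p = 6580$ ($p = 70 \left(95 - 1\right) = 70 \cdot 94 = 6580$)
$S{\left(a,N \right)} = 46 + a + 2 N$ ($S{\left(a,N \right)} = \left(a + 2 N\right) + 46 = 46 + a + 2 N$)
$\frac{p}{c{\left(-195,208 \right)}} + \frac{30740}{S{\left(4,-129 \right)}} = \frac{6580}{101 \cdot 208} + \frac{30740}{46 + 4 + 2 \left(-129\right)} = \frac{6580}{21008} + \frac{30740}{46 + 4 - 258} = 6580 \cdot \frac{1}{21008} + \frac{30740}{-208} = \frac{1645}{5252} + 30740 \left(- \frac{1}{208}\right) = \frac{1645}{5252} - \frac{7685}{52} = - \frac{14895}{101}$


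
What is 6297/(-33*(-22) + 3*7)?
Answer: 2099/249 ≈ 8.4297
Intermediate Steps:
6297/(-33*(-22) + 3*7) = 6297/(726 + 21) = 6297/747 = 6297*(1/747) = 2099/249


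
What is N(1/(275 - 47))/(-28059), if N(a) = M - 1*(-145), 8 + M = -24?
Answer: -113/28059 ≈ -0.0040272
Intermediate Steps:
M = -32 (M = -8 - 24 = -32)
N(a) = 113 (N(a) = -32 - 1*(-145) = -32 + 145 = 113)
N(1/(275 - 47))/(-28059) = 113/(-28059) = 113*(-1/28059) = -113/28059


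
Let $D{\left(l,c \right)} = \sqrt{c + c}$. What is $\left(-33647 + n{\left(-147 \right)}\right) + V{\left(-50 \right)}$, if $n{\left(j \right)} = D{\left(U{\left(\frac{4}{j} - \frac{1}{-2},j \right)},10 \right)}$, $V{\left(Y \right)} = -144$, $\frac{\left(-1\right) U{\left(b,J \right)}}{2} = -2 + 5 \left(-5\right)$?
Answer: $-33791 + 2 \sqrt{5} \approx -33787.0$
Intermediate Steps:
$U{\left(b,J \right)} = 54$ ($U{\left(b,J \right)} = - 2 \left(-2 + 5 \left(-5\right)\right) = - 2 \left(-2 - 25\right) = \left(-2\right) \left(-27\right) = 54$)
$D{\left(l,c \right)} = \sqrt{2} \sqrt{c}$ ($D{\left(l,c \right)} = \sqrt{2 c} = \sqrt{2} \sqrt{c}$)
$n{\left(j \right)} = 2 \sqrt{5}$ ($n{\left(j \right)} = \sqrt{2} \sqrt{10} = 2 \sqrt{5}$)
$\left(-33647 + n{\left(-147 \right)}\right) + V{\left(-50 \right)} = \left(-33647 + 2 \sqrt{5}\right) - 144 = -33791 + 2 \sqrt{5}$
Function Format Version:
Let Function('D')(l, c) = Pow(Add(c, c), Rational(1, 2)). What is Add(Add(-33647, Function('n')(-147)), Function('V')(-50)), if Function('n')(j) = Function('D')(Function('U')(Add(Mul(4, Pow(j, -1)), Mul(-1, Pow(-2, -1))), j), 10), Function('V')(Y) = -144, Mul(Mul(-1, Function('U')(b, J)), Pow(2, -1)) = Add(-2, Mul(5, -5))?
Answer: Add(-33791, Mul(2, Pow(5, Rational(1, 2)))) ≈ -33787.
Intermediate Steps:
Function('U')(b, J) = 54 (Function('U')(b, J) = Mul(-2, Add(-2, Mul(5, -5))) = Mul(-2, Add(-2, -25)) = Mul(-2, -27) = 54)
Function('D')(l, c) = Mul(Pow(2, Rational(1, 2)), Pow(c, Rational(1, 2))) (Function('D')(l, c) = Pow(Mul(2, c), Rational(1, 2)) = Mul(Pow(2, Rational(1, 2)), Pow(c, Rational(1, 2))))
Function('n')(j) = Mul(2, Pow(5, Rational(1, 2))) (Function('n')(j) = Mul(Pow(2, Rational(1, 2)), Pow(10, Rational(1, 2))) = Mul(2, Pow(5, Rational(1, 2))))
Add(Add(-33647, Function('n')(-147)), Function('V')(-50)) = Add(Add(-33647, Mul(2, Pow(5, Rational(1, 2)))), -144) = Add(-33791, Mul(2, Pow(5, Rational(1, 2))))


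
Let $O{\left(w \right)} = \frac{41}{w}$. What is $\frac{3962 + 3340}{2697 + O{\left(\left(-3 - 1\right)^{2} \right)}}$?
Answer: $\frac{116832}{43193} \approx 2.7049$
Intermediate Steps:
$\frac{3962 + 3340}{2697 + O{\left(\left(-3 - 1\right)^{2} \right)}} = \frac{3962 + 3340}{2697 + \frac{41}{\left(-3 - 1\right)^{2}}} = \frac{7302}{2697 + \frac{41}{\left(-4\right)^{2}}} = \frac{7302}{2697 + \frac{41}{16}} = \frac{7302}{\frac{43193}{16}} = 7302 \cdot \frac{16}{43193} = \frac{116832}{43193}$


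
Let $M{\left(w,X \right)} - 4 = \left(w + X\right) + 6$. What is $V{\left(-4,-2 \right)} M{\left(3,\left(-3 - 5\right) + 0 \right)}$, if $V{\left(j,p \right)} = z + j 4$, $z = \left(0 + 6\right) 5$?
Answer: $70$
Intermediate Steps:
$z = 30$ ($z = 6 \cdot 5 = 30$)
$M{\left(w,X \right)} = 10 + X + w$ ($M{\left(w,X \right)} = 4 + \left(\left(w + X\right) + 6\right) = 4 + \left(\left(X + w\right) + 6\right) = 4 + \left(6 + X + w\right) = 10 + X + w$)
$V{\left(j,p \right)} = 30 + 4 j$ ($V{\left(j,p \right)} = 30 + j 4 = 30 + 4 j$)
$V{\left(-4,-2 \right)} M{\left(3,\left(-3 - 5\right) + 0 \right)} = \left(30 + 4 \left(-4\right)\right) \left(10 + \left(\left(-3 - 5\right) + 0\right) + 3\right) = \left(30 - 16\right) \left(10 + \left(-8 + 0\right) + 3\right) = 14 \left(10 - 8 + 3\right) = 14 \cdot 5 = 70$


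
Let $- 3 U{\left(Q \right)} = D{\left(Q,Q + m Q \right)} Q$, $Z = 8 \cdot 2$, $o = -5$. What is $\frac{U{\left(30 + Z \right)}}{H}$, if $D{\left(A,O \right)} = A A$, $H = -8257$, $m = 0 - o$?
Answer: $\frac{4232}{1077} \approx 3.9294$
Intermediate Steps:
$m = 5$ ($m = 0 - -5 = 0 + 5 = 5$)
$Z = 16$
$D{\left(A,O \right)} = A^{2}$
$U{\left(Q \right)} = - \frac{Q^{3}}{3}$ ($U{\left(Q \right)} = - \frac{Q^{2} Q}{3} = - \frac{Q^{3}}{3}$)
$\frac{U{\left(30 + Z \right)}}{H} = \frac{\left(- \frac{1}{3}\right) \left(30 + 16\right)^{3}}{-8257} = - \frac{46^{3}}{3} \left(- \frac{1}{8257}\right) = \left(- \frac{1}{3}\right) 97336 \left(- \frac{1}{8257}\right) = \left(- \frac{97336}{3}\right) \left(- \frac{1}{8257}\right) = \frac{4232}{1077}$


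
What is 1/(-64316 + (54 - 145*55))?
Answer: -1/72237 ≈ -1.3843e-5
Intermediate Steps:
1/(-64316 + (54 - 145*55)) = 1/(-64316 + (54 - 7975)) = 1/(-64316 - 7921) = 1/(-72237) = -1/72237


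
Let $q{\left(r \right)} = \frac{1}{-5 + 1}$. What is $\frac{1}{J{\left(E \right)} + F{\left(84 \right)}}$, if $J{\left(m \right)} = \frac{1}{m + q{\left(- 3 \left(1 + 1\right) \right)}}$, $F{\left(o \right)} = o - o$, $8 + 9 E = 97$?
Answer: $\frac{347}{36} \approx 9.6389$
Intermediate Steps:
$E = \frac{89}{9}$ ($E = - \frac{8}{9} + \frac{1}{9} \cdot 97 = - \frac{8}{9} + \frac{97}{9} = \frac{89}{9} \approx 9.8889$)
$F{\left(o \right)} = 0$
$q{\left(r \right)} = - \frac{1}{4}$ ($q{\left(r \right)} = \frac{1}{-4} = - \frac{1}{4}$)
$J{\left(m \right)} = \frac{1}{- \frac{1}{4} + m}$ ($J{\left(m \right)} = \frac{1}{m - \frac{1}{4}} = \frac{1}{- \frac{1}{4} + m}$)
$\frac{1}{J{\left(E \right)} + F{\left(84 \right)}} = \frac{1}{\frac{4}{-1 + 4 \cdot \frac{89}{9}} + 0} = \frac{1}{\frac{4}{-1 + \frac{356}{9}} + 0} = \frac{1}{\frac{4}{\frac{347}{9}} + 0} = \frac{1}{4 \cdot \frac{9}{347} + 0} = \frac{1}{\frac{36}{347} + 0} = \frac{1}{\frac{36}{347}} = \frac{347}{36}$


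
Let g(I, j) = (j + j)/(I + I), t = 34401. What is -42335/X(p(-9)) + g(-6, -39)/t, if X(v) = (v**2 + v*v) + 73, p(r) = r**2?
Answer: -582512227/181568478 ≈ -3.2082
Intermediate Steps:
g(I, j) = j/I (g(I, j) = (2*j)/((2*I)) = (2*j)*(1/(2*I)) = j/I)
X(v) = 73 + 2*v**2 (X(v) = (v**2 + v**2) + 73 = 2*v**2 + 73 = 73 + 2*v**2)
-42335/X(p(-9)) + g(-6, -39)/t = -42335/(73 + 2*((-9)**2)**2) - 39/(-6)/34401 = -42335/(73 + 2*81**2) - 39*(-1/6)*(1/34401) = -42335/(73 + 2*6561) + (13/2)*(1/34401) = -42335/(73 + 13122) + 13/68802 = -42335/13195 + 13/68802 = -42335*1/13195 + 13/68802 = -8467/2639 + 13/68802 = -582512227/181568478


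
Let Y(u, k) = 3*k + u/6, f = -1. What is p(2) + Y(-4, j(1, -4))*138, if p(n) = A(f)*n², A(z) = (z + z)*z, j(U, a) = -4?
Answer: -1740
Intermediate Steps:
Y(u, k) = 3*k + u/6 (Y(u, k) = 3*k + u*(⅙) = 3*k + u/6)
A(z) = 2*z² (A(z) = (2*z)*z = 2*z²)
p(n) = 2*n² (p(n) = (2*(-1)²)*n² = (2*1)*n² = 2*n²)
p(2) + Y(-4, j(1, -4))*138 = 2*2² + (3*(-4) + (⅙)*(-4))*138 = 2*4 + (-12 - ⅔)*138 = 8 - 38/3*138 = 8 - 1748 = -1740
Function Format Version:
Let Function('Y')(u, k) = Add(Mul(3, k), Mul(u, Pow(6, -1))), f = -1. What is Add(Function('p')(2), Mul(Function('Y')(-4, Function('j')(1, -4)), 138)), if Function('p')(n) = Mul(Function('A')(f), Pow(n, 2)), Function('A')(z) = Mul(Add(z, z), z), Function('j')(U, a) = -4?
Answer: -1740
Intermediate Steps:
Function('Y')(u, k) = Add(Mul(3, k), Mul(Rational(1, 6), u)) (Function('Y')(u, k) = Add(Mul(3, k), Mul(u, Rational(1, 6))) = Add(Mul(3, k), Mul(Rational(1, 6), u)))
Function('A')(z) = Mul(2, Pow(z, 2)) (Function('A')(z) = Mul(Mul(2, z), z) = Mul(2, Pow(z, 2)))
Function('p')(n) = Mul(2, Pow(n, 2)) (Function('p')(n) = Mul(Mul(2, Pow(-1, 2)), Pow(n, 2)) = Mul(Mul(2, 1), Pow(n, 2)) = Mul(2, Pow(n, 2)))
Add(Function('p')(2), Mul(Function('Y')(-4, Function('j')(1, -4)), 138)) = Add(Mul(2, Pow(2, 2)), Mul(Add(Mul(3, -4), Mul(Rational(1, 6), -4)), 138)) = Add(Mul(2, 4), Mul(Add(-12, Rational(-2, 3)), 138)) = Add(8, Mul(Rational(-38, 3), 138)) = Add(8, -1748) = -1740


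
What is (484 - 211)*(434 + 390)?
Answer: 224952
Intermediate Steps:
(484 - 211)*(434 + 390) = 273*824 = 224952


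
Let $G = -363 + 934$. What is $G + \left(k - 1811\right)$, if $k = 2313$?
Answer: $1073$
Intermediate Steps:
$G = 571$
$G + \left(k - 1811\right) = 571 + \left(2313 - 1811\right) = 571 + 502 = 1073$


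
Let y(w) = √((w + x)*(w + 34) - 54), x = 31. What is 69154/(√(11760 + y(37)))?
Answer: 69154/√(11760 + √4774) ≈ 635.83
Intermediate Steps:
y(w) = √(-54 + (31 + w)*(34 + w)) (y(w) = √((w + 31)*(w + 34) - 54) = √((31 + w)*(34 + w) - 54) = √(-54 + (31 + w)*(34 + w)))
69154/(√(11760 + y(37))) = 69154/(√(11760 + √(1000 + 37² + 65*37))) = 69154/(√(11760 + √(1000 + 1369 + 2405))) = 69154/(√(11760 + √4774)) = 69154/√(11760 + √4774)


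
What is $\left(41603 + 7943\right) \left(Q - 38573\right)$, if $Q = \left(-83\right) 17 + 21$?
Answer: $-1980006798$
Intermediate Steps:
$Q = -1390$ ($Q = -1411 + 21 = -1390$)
$\left(41603 + 7943\right) \left(Q - 38573\right) = \left(41603 + 7943\right) \left(-1390 - 38573\right) = 49546 \left(-39963\right) = -1980006798$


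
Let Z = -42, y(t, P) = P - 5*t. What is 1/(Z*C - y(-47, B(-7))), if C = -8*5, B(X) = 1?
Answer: 1/1444 ≈ 0.00069252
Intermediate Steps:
C = -40
1/(Z*C - y(-47, B(-7))) = 1/(-42*(-40) - (1 - 5*(-47))) = 1/(1680 - (1 + 235)) = 1/(1680 - 1*236) = 1/(1680 - 236) = 1/1444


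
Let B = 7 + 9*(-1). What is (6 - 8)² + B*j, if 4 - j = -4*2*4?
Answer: -68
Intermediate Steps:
B = -2 (B = 7 - 9 = -2)
j = 36 (j = 4 - (-4*2)*4 = 4 - (-8)*4 = 4 - 1*(-32) = 4 + 32 = 36)
(6 - 8)² + B*j = (6 - 8)² - 2*36 = (-2)² - 72 = 4 - 72 = -68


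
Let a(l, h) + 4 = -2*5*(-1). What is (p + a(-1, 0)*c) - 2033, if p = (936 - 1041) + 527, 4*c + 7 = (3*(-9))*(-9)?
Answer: -1257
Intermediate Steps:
a(l, h) = 6 (a(l, h) = -4 - 2*5*(-1) = -4 - 10*(-1) = -4 + 10 = 6)
c = 59 (c = -7/4 + ((3*(-9))*(-9))/4 = -7/4 + (-27*(-9))/4 = -7/4 + (¼)*243 = -7/4 + 243/4 = 59)
p = 422 (p = -105 + 527 = 422)
(p + a(-1, 0)*c) - 2033 = (422 + 6*59) - 2033 = (422 + 354) - 2033 = 776 - 2033 = -1257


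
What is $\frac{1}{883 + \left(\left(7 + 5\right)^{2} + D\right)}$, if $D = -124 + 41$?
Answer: $\frac{1}{944} \approx 0.0010593$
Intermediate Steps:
$D = -83$
$\frac{1}{883 + \left(\left(7 + 5\right)^{2} + D\right)} = \frac{1}{883 - \left(83 - \left(7 + 5\right)^{2}\right)} = \frac{1}{883 - \left(83 - 12^{2}\right)} = \frac{1}{883 + \left(144 - 83\right)} = \frac{1}{883 + 61} = \frac{1}{944}$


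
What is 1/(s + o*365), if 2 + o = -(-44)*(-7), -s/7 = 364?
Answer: -1/115698 ≈ -8.6432e-6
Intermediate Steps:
s = -2548 (s = -7*364 = -2548)
o = -310 (o = -2 - (-44)*(-7) = -2 - 44*7 = -2 - 308 = -310)
1/(s + o*365) = 1/(-2548 - 310*365) = 1/(-2548 - 113150) = 1/(-115698) = -1/115698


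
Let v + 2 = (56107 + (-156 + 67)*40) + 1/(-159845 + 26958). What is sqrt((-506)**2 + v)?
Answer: sqrt(5449217921439902)/132887 ≈ 555.50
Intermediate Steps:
v = 6982547414/132887 (v = -2 + ((56107 + (-156 + 67)*40) + 1/(-159845 + 26958)) = -2 + ((56107 - 89*40) + 1/(-132887)) = -2 + ((56107 - 3560) - 1/132887) = -2 + (52547 - 1/132887) = -2 + 6982813188/132887 = 6982547414/132887 ≈ 52545.)
sqrt((-506)**2 + v) = sqrt((-506)**2 + 6982547414/132887) = sqrt(256036 + 6982547414/132887) = sqrt(41006403346/132887) = sqrt(5449217921439902)/132887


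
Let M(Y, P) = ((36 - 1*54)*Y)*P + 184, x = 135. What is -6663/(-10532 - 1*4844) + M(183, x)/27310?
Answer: -3326378863/209959280 ≈ -15.843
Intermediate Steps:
M(Y, P) = 184 - 18*P*Y (M(Y, P) = ((36 - 54)*Y)*P + 184 = (-18*Y)*P + 184 = -18*P*Y + 184 = 184 - 18*P*Y)
-6663/(-10532 - 1*4844) + M(183, x)/27310 = -6663/(-10532 - 1*4844) + (184 - 18*135*183)/27310 = -6663/(-10532 - 4844) + (184 - 444690)*(1/27310) = -6663/(-15376) - 444506*1/27310 = -6663*(-1/15376) - 222253/13655 = 6663/15376 - 222253/13655 = -3326378863/209959280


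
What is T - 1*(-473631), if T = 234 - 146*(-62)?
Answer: 482917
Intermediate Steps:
T = 9286 (T = 234 + 9052 = 9286)
T - 1*(-473631) = 9286 - 1*(-473631) = 9286 + 473631 = 482917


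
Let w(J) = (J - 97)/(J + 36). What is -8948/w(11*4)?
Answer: 715840/53 ≈ 13506.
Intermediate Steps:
w(J) = (-97 + J)/(36 + J)
-8948/w(11*4) = -8948*(36 + 11*4)/(-97 + 11*4) = -8948*(36 + 44)/(-97 + 44) = -8948/(-53/80) = -8948*(-80/53) = 715840/53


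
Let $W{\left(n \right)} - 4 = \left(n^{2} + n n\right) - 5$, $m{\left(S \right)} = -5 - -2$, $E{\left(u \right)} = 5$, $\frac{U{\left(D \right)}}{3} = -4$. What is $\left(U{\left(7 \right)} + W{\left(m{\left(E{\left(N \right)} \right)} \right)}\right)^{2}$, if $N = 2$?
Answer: $25$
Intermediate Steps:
$U{\left(D \right)} = -12$ ($U{\left(D \right)} = 3 \left(-4\right) = -12$)
$m{\left(S \right)} = -3$ ($m{\left(S \right)} = -5 + 2 = -3$)
$W{\left(n \right)} = -1 + 2 n^{2}$ ($W{\left(n \right)} = 4 - \left(5 - n^{2} - n n\right) = 4 + \left(\left(n^{2} + n^{2}\right) - 5\right) = 4 + \left(2 n^{2} - 5\right) = 4 + \left(-5 + 2 n^{2}\right) = -1 + 2 n^{2}$)
$\left(U{\left(7 \right)} + W{\left(m{\left(E{\left(N \right)} \right)} \right)}\right)^{2} = \left(-12 - \left(1 - 2 \left(-3\right)^{2}\right)\right)^{2} = \left(-12 + \left(-1 + 2 \cdot 9\right)\right)^{2} = \left(-12 + \left(-1 + 18\right)\right)^{2} = \left(-12 + 17\right)^{2} = 5^{2} = 25$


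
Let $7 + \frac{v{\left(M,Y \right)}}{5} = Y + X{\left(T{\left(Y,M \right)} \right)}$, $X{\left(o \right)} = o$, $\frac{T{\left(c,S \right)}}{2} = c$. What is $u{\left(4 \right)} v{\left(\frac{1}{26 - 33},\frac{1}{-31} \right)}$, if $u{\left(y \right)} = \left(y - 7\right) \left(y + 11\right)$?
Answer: $\frac{49500}{31} \approx 1596.8$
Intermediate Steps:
$T{\left(c,S \right)} = 2 c$
$u{\left(y \right)} = \left(-7 + y\right) \left(11 + y\right)$
$v{\left(M,Y \right)} = -35 + 15 Y$ ($v{\left(M,Y \right)} = -35 + 5 \left(Y + 2 Y\right) = -35 + 5 \cdot 3 Y = -35 + 15 Y$)
$u{\left(4 \right)} v{\left(\frac{1}{26 - 33},\frac{1}{-31} \right)} = \left(-77 + 4^{2} + 4 \cdot 4\right) \left(-35 + \frac{15}{-31}\right) = \left(-77 + 16 + 16\right) \left(-35 + 15 \left(- \frac{1}{31}\right)\right) = - 45 \left(-35 - \frac{15}{31}\right) = \left(-45\right) \left(- \frac{1100}{31}\right) = \frac{49500}{31}$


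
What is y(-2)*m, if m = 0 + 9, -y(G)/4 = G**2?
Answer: -144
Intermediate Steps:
y(G) = -4*G**2
m = 9
y(-2)*m = -4*(-2)**2*9 = -4*4*9 = -16*9 = -144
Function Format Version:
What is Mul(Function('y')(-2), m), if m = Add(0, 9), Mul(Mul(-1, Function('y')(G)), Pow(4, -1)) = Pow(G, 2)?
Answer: -144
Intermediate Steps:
Function('y')(G) = Mul(-4, Pow(G, 2))
m = 9
Mul(Function('y')(-2), m) = Mul(Mul(-4, Pow(-2, 2)), 9) = Mul(Mul(-4, 4), 9) = Mul(-16, 9) = -144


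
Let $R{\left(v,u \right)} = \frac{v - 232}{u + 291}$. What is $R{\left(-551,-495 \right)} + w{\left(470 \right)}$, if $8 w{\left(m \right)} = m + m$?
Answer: $\frac{8251}{68} \approx 121.34$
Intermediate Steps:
$R{\left(v,u \right)} = \frac{-232 + v}{291 + u}$
$w{\left(m \right)} = \frac{m}{4}$ ($w{\left(m \right)} = \frac{m + m}{8} = \frac{2 m}{8} = \frac{m}{4}$)
$R{\left(-551,-495 \right)} + w{\left(470 \right)} = \frac{-232 - 551}{291 - 495} + \frac{1}{4} \cdot 470 = \frac{1}{-204} \left(-783\right) + \frac{235}{2} = \left(- \frac{1}{204}\right) \left(-783\right) + \frac{235}{2} = \frac{261}{68} + \frac{235}{2} = \frac{8251}{68}$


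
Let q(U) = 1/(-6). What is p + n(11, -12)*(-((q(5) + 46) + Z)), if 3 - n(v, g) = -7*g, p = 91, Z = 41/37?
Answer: 288101/74 ≈ 3893.3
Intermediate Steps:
Z = 41/37 (Z = 41*(1/37) = 41/37 ≈ 1.1081)
q(U) = -⅙
n(v, g) = 3 + 7*g (n(v, g) = 3 - (-7)*g = 3 + 7*g)
p + n(11, -12)*(-((q(5) + 46) + Z)) = 91 + (3 + 7*(-12))*(-((-⅙ + 46) + 41/37)) = 91 + (3 - 84)*(-(275/6 + 41/37)) = 91 - (-81)*10421/222 = 91 - 81*(-10421/222) = 91 + 281367/74 = 288101/74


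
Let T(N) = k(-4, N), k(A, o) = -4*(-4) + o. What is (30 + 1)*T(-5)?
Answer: 341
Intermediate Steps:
k(A, o) = 16 + o
T(N) = 16 + N
(30 + 1)*T(-5) = (30 + 1)*(16 - 5) = 31*11 = 341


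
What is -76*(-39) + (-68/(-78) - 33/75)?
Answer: 2890321/975 ≈ 2964.4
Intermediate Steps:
-76*(-39) + (-68/(-78) - 33/75) = 2964 + (-68*(-1/78) - 33*1/75) = 2964 + (34/39 - 11/25) = 2964 + 421/975 = 2890321/975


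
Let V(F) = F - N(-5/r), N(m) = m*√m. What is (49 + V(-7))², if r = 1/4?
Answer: -6236 + 3360*I*√5 ≈ -6236.0 + 7513.2*I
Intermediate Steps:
r = ¼ ≈ 0.25000
N(m) = m^(3/2)
V(F) = F + 40*I*√5 (V(F) = F - (-5/¼)^(3/2) = F - (-5*4)^(3/2) = F - (-20)^(3/2) = F - (-40)*I*√5 = F + 40*I*√5)
(49 + V(-7))² = (49 + (-7 + 40*I*√5))² = (42 + 40*I*√5)²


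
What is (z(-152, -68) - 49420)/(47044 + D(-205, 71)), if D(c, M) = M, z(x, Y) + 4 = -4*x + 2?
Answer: -48814/47115 ≈ -1.0361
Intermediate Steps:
z(x, Y) = -2 - 4*x (z(x, Y) = -4 + (-4*x + 2) = -4 + (2 - 4*x) = -2 - 4*x)
(z(-152, -68) - 49420)/(47044 + D(-205, 71)) = ((-2 - 4*(-152)) - 49420)/(47044 + 71) = ((-2 + 608) - 49420)/47115 = (606 - 49420)*(1/47115) = -48814*1/47115 = -48814/47115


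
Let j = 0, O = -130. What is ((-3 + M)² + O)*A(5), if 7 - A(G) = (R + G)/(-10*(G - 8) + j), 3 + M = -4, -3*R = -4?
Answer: -611/3 ≈ -203.67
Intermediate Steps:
R = 4/3 (R = -⅓*(-4) = 4/3 ≈ 1.3333)
M = -7 (M = -3 - 4 = -7)
A(G) = 7 - (4/3 + G)/(80 - 10*G) (A(G) = 7 - (4/3 + G)/(-10*(G - 8) + 0) = 7 - (4/3 + G)/(-10*(-8 + G) + 0) = 7 - (4/3 + G)/((80 - 10*G) + 0) = 7 - (4/3 + G)/(80 - 10*G))
((-3 + M)² + O)*A(5) = ((-3 - 7)² - 130)*((1676 - 213*5)/(30*(8 - 1*5))) = ((-10)² - 130)*((1676 - 1065)/(30*(8 - 5))) = (100 - 130)*((1/30)*611/3) = -611/3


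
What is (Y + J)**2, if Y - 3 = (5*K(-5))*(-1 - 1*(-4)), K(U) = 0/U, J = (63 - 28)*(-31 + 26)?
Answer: 29584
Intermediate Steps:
J = -175 (J = 35*(-5) = -175)
K(U) = 0
Y = 3 (Y = 3 + (5*0)*(-1 - 1*(-4)) = 3 + 0*(-1 + 4) = 3 + 0*3 = 3 + 0 = 3)
(Y + J)**2 = (3 - 175)**2 = (-172)**2 = 29584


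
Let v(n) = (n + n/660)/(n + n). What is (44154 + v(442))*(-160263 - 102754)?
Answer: -15329667309997/1320 ≈ -1.1613e+10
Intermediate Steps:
v(n) = 661/1320 (v(n) = (n + n*(1/660))/((2*n)) = (n + n/660)*(1/(2*n)) = (661*n/660)*(1/(2*n)) = 661/1320)
(44154 + v(442))*(-160263 - 102754) = (44154 + 661/1320)*(-160263 - 102754) = (58283941/1320)*(-263017) = -15329667309997/1320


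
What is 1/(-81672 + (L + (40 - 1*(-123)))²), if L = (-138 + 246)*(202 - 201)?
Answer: -1/8231 ≈ -0.00012149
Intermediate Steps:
L = 108 (L = 108*1 = 108)
1/(-81672 + (L + (40 - 1*(-123)))²) = 1/(-81672 + (108 + (40 - 1*(-123)))²) = 1/(-81672 + (108 + (40 + 123))²) = 1/(-81672 + (108 + 163)²) = 1/(-81672 + 271²) = 1/(-81672 + 73441) = 1/(-8231) = -1/8231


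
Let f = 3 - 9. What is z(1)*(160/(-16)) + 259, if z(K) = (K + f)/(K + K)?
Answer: 284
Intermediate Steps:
f = -6
z(K) = (-6 + K)/(2*K) (z(K) = (K - 6)/(K + K) = (-6 + K)/((2*K)) = (-6 + K)*(1/(2*K)) = (-6 + K)/(2*K))
z(1)*(160/(-16)) + 259 = ((½)*(-6 + 1)/1)*(160/(-16)) + 259 = ((½)*1*(-5))*(160*(-1/16)) + 259 = -5/2*(-10) + 259 = 25 + 259 = 284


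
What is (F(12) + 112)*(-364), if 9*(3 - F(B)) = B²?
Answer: -36036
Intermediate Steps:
F(B) = 3 - B²/9
(F(12) + 112)*(-364) = ((3 - ⅑*12²) + 112)*(-364) = ((3 - ⅑*144) + 112)*(-364) = ((3 - 16) + 112)*(-364) = (-13 + 112)*(-364) = 99*(-364) = -36036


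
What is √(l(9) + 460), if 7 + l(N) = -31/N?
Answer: 17*√14/3 ≈ 21.203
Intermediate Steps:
l(N) = -7 - 31/N
√(l(9) + 460) = √((-7 - 31/9) + 460) = √(-94/9 + 460) = √(4046/9) = 17*√14/3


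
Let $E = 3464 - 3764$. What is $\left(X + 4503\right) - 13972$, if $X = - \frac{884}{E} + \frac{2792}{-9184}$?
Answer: $- \frac{815053367}{86100} \approx -9466.4$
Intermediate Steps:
$E = -300$
$X = \frac{227533}{86100}$ ($X = - \frac{884}{-300} + \frac{2792}{-9184} = \left(-884\right) \left(- \frac{1}{300}\right) + 2792 \left(- \frac{1}{9184}\right) = \frac{221}{75} - \frac{349}{1148} = \frac{227533}{86100} \approx 2.6427$)
$\left(X + 4503\right) - 13972 = \left(\frac{227533}{86100} + 4503\right) - 13972 = \frac{387935833}{86100} - 13972 = - \frac{815053367}{86100}$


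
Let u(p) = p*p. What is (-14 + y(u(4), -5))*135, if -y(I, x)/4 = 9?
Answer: -6750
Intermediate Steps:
u(p) = p²
y(I, x) = -36 (y(I, x) = -4*9 = -36)
(-14 + y(u(4), -5))*135 = (-14 - 36)*135 = -50*135 = -6750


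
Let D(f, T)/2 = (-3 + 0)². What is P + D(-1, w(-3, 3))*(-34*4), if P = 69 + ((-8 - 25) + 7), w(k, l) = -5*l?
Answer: -2405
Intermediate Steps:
D(f, T) = 18 (D(f, T) = 2*(-3 + 0)² = 2*(-3)² = 2*9 = 18)
P = 43 (P = 69 + (-33 + 7) = 69 - 26 = 43)
P + D(-1, w(-3, 3))*(-34*4) = 43 + 18*(-34*4) = 43 + 18*(-136) = 43 - 2448 = -2405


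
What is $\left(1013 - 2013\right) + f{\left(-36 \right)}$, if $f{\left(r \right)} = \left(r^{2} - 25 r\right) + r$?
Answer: $1160$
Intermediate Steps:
$f{\left(r \right)} = r^{2} - 24 r$
$\left(1013 - 2013\right) + f{\left(-36 \right)} = \left(1013 - 2013\right) - 36 \left(-24 - 36\right) = -1000 - -2160 = -1000 + 2160 = 1160$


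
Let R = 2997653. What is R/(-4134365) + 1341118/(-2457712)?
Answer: -6456019535003/5080539236440 ≈ -1.2707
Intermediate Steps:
R/(-4134365) + 1341118/(-2457712) = 2997653/(-4134365) + 1341118/(-2457712) = 2997653*(-1/4134365) + 1341118*(-1/2457712) = -2997653/4134365 - 670559/1228856 = -6456019535003/5080539236440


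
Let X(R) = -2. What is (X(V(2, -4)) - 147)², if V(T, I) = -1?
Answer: 22201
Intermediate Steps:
(X(V(2, -4)) - 147)² = (-2 - 147)² = (-149)² = 22201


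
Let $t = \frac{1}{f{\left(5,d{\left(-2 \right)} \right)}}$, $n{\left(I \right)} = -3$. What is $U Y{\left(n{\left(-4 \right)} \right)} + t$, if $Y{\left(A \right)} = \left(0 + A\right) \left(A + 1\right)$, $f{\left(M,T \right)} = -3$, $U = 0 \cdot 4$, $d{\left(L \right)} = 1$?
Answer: $- \frac{1}{3} \approx -0.33333$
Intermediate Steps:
$U = 0$
$Y{\left(A \right)} = A \left(1 + A\right)$
$t = - \frac{1}{3}$ ($t = \frac{1}{-3} = - \frac{1}{3} \approx -0.33333$)
$U Y{\left(n{\left(-4 \right)} \right)} + t = 0 \left(- 3 \left(1 - 3\right)\right) - \frac{1}{3} = 0 \left(\left(-3\right) \left(-2\right)\right) - \frac{1}{3} = 0 \cdot 6 - \frac{1}{3} = 0 - \frac{1}{3} = - \frac{1}{3}$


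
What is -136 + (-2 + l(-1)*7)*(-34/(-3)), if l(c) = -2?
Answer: -952/3 ≈ -317.33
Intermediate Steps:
-136 + (-2 + l(-1)*7)*(-34/(-3)) = -136 + (-2 - 2*7)*(-34/(-3)) = -136 + (-2 - 14)*(-34*(-⅓)) = -136 - 16*34/3 = -136 - 544/3 = -952/3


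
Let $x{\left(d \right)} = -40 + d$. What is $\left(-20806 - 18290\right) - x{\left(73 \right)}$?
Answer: $-39129$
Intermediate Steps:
$\left(-20806 - 18290\right) - x{\left(73 \right)} = \left(-20806 - 18290\right) - \left(-40 + 73\right) = \left(-20806 - 18290\right) - 33 = -39096 - 33 = -39129$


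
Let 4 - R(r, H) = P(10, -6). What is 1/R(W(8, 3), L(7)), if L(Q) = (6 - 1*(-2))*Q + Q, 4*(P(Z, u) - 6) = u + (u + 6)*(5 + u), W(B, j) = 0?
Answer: -2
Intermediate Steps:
P(Z, u) = 6 + u/4 + (5 + u)*(6 + u)/4 (P(Z, u) = 6 + (u + (u + 6)*(5 + u))/4 = 6 + (u + (6 + u)*(5 + u))/4 = 6 + (u + (5 + u)*(6 + u))/4 = 6 + (u/4 + (5 + u)*(6 + u)/4) = 6 + u/4 + (5 + u)*(6 + u)/4)
L(Q) = 9*Q (L(Q) = (6 + 2)*Q + Q = 8*Q + Q = 9*Q)
R(r, H) = -1/2 (R(r, H) = 4 - (27/2 + 3*(-6) + (1/4)*(-6)**2) = 4 - (27/2 - 18 + (1/4)*36) = 4 - (27/2 - 18 + 9) = 4 - 1*9/2 = 4 - 9/2 = -1/2)
1/R(W(8, 3), L(7)) = 1/(-1/2) = -2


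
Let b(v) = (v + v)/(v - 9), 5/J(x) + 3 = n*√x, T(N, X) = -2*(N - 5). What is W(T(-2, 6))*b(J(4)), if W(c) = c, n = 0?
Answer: 35/8 ≈ 4.3750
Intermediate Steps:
T(N, X) = 10 - 2*N (T(N, X) = -2*(-5 + N) = 10 - 2*N)
J(x) = -5/3 (J(x) = 5/(-3 + 0*√x) = 5/(-3 + 0) = 5/(-3) = 5*(-⅓) = -5/3)
b(v) = 2*v/(-9 + v) (b(v) = (2*v)/(-9 + v) = 2*v/(-9 + v))
W(T(-2, 6))*b(J(4)) = (10 - 2*(-2))*(2*(-5/3)/(-9 - 5/3)) = (10 + 4)*(2*(-5/3)/(-32/3)) = 14*(2*(-5/3)*(-3/32)) = 14*(5/16) = 35/8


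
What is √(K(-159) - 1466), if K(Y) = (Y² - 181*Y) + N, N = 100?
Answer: √52694 ≈ 229.55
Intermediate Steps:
K(Y) = 100 + Y² - 181*Y (K(Y) = (Y² - 181*Y) + 100 = 100 + Y² - 181*Y)
√(K(-159) - 1466) = √((100 + (-159)² - 181*(-159)) - 1466) = √((100 + 25281 + 28779) - 1466) = √(54160 - 1466) = √52694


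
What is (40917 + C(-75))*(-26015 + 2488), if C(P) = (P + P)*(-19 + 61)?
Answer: -814434159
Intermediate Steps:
C(P) = 84*P (C(P) = (2*P)*42 = 84*P)
(40917 + C(-75))*(-26015 + 2488) = (40917 + 84*(-75))*(-26015 + 2488) = (40917 - 6300)*(-23527) = 34617*(-23527) = -814434159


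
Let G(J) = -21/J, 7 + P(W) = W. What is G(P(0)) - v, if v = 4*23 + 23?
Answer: -112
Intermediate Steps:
P(W) = -7 + W
v = 115 (v = 92 + 23 = 115)
G(P(0)) - v = -21/(-7 + 0) - 1*115 = -21/(-7) - 115 = -21*(-⅐) - 115 = 3 - 115 = -112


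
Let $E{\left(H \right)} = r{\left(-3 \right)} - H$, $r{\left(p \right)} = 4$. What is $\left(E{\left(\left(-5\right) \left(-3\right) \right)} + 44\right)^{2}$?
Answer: $1089$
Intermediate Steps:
$E{\left(H \right)} = 4 - H$
$\left(E{\left(\left(-5\right) \left(-3\right) \right)} + 44\right)^{2} = \left(\left(4 - \left(-5\right) \left(-3\right)\right) + 44\right)^{2} = \left(\left(4 - 15\right) + 44\right)^{2} = \left(-11 + 44\right)^{2} = 33^{2} = 1089$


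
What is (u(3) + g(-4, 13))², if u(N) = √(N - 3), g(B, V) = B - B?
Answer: 0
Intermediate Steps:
g(B, V) = 0
u(N) = √(-3 + N)
(u(3) + g(-4, 13))² = (√(-3 + 3) + 0)² = (√0 + 0)² = (0 + 0)² = 0² = 0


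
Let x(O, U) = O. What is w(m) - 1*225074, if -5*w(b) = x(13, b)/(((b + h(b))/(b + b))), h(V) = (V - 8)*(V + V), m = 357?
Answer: -786633656/3495 ≈ -2.2507e+5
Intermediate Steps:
h(V) = 2*V*(-8 + V) (h(V) = (-8 + V)*(2*V) = 2*V*(-8 + V))
w(b) = -26*b/(5*(b + 2*b*(-8 + b))) (w(b) = -13/(5*((b + 2*b*(-8 + b))/(b + b))) = -13/(5*((b + 2*b*(-8 + b))/((2*b)))) = -13/(5*((b + 2*b*(-8 + b))*(1/(2*b)))) = -13/(5*((b + 2*b*(-8 + b))/(2*b))) = -13*2*b/(b + 2*b*(-8 + b))/5 = -26*b/(5*(b + 2*b*(-8 + b))))
w(m) - 1*225074 = -26/(-75 + 10*357) - 1*225074 = -26/(-75 + 3570) - 225074 = -26/3495 - 225074 = -786633656/3495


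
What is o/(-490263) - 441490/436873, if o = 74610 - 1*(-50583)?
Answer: -90379884453/71394222533 ≈ -1.2659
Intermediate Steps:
o = 125193 (o = 74610 + 50583 = 125193)
o/(-490263) - 441490/436873 = 125193/(-490263) - 441490/436873 = 125193*(-1/490263) - 441490*1/436873 = -41731/163421 - 441490/436873 = -90379884453/71394222533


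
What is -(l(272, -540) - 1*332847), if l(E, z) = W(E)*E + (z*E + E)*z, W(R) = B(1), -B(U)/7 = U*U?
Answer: -78833569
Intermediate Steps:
B(U) = -7*U² (B(U) = -7*U*U = -7*U²)
W(R) = -7 (W(R) = -7*1² = -7*1 = -7)
l(E, z) = -7*E + z*(E + E*z) (l(E, z) = -7*E + (z*E + E)*z = -7*E + (E*z + E)*z = -7*E + (E + E*z)*z = -7*E + z*(E + E*z))
-(l(272, -540) - 1*332847) = -(272*(-7 - 540 + (-540)²) - 1*332847) = -(272*(-7 - 540 + 291600) - 332847) = -(272*291053 - 332847) = -(79166416 - 332847) = -1*78833569 = -78833569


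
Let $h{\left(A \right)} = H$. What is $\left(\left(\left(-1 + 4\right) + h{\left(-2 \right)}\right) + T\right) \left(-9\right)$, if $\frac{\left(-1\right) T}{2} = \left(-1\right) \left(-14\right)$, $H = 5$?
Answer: $180$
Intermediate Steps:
$h{\left(A \right)} = 5$
$T = -28$ ($T = - 2 \left(\left(-1\right) \left(-14\right)\right) = \left(-2\right) 14 = -28$)
$\left(\left(\left(-1 + 4\right) + h{\left(-2 \right)}\right) + T\right) \left(-9\right) = \left(\left(\left(-1 + 4\right) + 5\right) - 28\right) \left(-9\right) = \left(\left(3 + 5\right) - 28\right) \left(-9\right) = \left(8 - 28\right) \left(-9\right) = \left(-20\right) \left(-9\right) = 180$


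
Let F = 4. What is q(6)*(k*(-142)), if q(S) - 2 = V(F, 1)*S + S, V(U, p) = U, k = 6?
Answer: -27264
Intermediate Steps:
q(S) = 2 + 5*S (q(S) = 2 + (4*S + S) = 2 + 5*S)
q(6)*(k*(-142)) = (2 + 5*6)*(6*(-142)) = (2 + 30)*(-852) = 32*(-852) = -27264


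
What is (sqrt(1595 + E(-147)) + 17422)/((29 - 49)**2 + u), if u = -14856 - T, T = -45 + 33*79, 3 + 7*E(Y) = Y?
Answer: -8711/8509 - sqrt(77105)/119126 ≈ -1.0261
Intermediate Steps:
E(Y) = -3/7 + Y/7
T = 2562 (T = -45 + 2607 = 2562)
u = -17418 (u = -14856 - 1*2562 = -14856 - 2562 = -17418)
(sqrt(1595 + E(-147)) + 17422)/((29 - 49)**2 + u) = (sqrt(1595 + (-3/7 + (1/7)*(-147))) + 17422)/((29 - 49)**2 - 17418) = (sqrt(1595 + (-3/7 - 21)) + 17422)/((-20)**2 - 17418) = (sqrt(1595 - 150/7) + 17422)/(400 - 17418) = (sqrt(11015/7) + 17422)/(-17018) = (sqrt(77105)/7 + 17422)*(-1/17018) = (17422 + sqrt(77105)/7)*(-1/17018) = -8711/8509 - sqrt(77105)/119126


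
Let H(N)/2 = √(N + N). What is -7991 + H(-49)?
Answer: -7991 + 14*I*√2 ≈ -7991.0 + 19.799*I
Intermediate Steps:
H(N) = 2*√2*√N (H(N) = 2*√(N + N) = 2*√(2*N) = 2*(√2*√N) = 2*√2*√N)
-7991 + H(-49) = -7991 + 2*√2*√(-49) = -7991 + 2*√2*(7*I) = -7991 + 14*I*√2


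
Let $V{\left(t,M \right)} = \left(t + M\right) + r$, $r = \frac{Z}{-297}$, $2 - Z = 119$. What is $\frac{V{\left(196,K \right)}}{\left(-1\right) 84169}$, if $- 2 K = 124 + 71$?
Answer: $- \frac{6527}{5555154} \approx -0.0011749$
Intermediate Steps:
$Z = -117$ ($Z = 2 - 119 = -117$)
$K = - \frac{195}{2}$ ($K = - \frac{124 + 71}{2} = \left(- \frac{1}{2}\right) 195 = - \frac{195}{2} \approx -97.5$)
$r = \frac{13}{33}$ ($r = - \frac{117}{-297} = \left(-117\right) \left(- \frac{1}{297}\right) = \frac{13}{33} \approx 0.39394$)
$V{\left(t,M \right)} = \frac{13}{33} + M + t$ ($V{\left(t,M \right)} = \left(t + M\right) + \frac{13}{33} = \left(M + t\right) + \frac{13}{33} = \frac{13}{33} + M + t$)
$\frac{V{\left(196,K \right)}}{\left(-1\right) 84169} = \frac{\frac{13}{33} - \frac{195}{2} + 196}{\left(-1\right) 84169} = \frac{6527}{66 \left(-84169\right)} = \frac{6527}{66} \left(- \frac{1}{84169}\right) = - \frac{6527}{5555154}$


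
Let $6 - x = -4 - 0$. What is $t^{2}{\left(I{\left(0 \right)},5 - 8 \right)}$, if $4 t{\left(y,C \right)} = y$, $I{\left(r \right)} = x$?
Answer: $\frac{25}{4} \approx 6.25$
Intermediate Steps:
$x = 10$ ($x = 6 - \left(-4 - 0\right) = 6 - \left(-4 + 0\right) = 6 - -4 = 6 + 4 = 10$)
$I{\left(r \right)} = 10$
$t{\left(y,C \right)} = \frac{y}{4}$
$t^{2}{\left(I{\left(0 \right)},5 - 8 \right)} = \left(\frac{1}{4} \cdot 10\right)^{2} = \left(\frac{5}{2}\right)^{2} = \frac{25}{4}$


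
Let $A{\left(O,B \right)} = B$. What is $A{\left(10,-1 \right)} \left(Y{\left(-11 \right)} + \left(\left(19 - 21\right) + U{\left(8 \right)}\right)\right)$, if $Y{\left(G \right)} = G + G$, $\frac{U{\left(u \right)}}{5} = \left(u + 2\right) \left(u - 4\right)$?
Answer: $-176$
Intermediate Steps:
$U{\left(u \right)} = 5 \left(-4 + u\right) \left(2 + u\right)$ ($U{\left(u \right)} = 5 \left(u + 2\right) \left(u - 4\right) = 5 \left(2 + u\right) \left(-4 + u\right) = 5 \left(-4 + u\right) \left(2 + u\right)$)
$Y{\left(G \right)} = 2 G$
$A{\left(10,-1 \right)} \left(Y{\left(-11 \right)} + \left(\left(19 - 21\right) + U{\left(8 \right)}\right)\right) = - (2 \left(-11\right) + \left(\left(19 - 21\right) - \left(120 - 320\right)\right)) = - (-22 - -198) = - (-22 + \left(-2 + 200\right)) = - (-22 + 198) = \left(-1\right) 176 = -176$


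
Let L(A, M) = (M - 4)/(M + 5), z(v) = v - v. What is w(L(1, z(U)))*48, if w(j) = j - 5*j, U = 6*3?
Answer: 768/5 ≈ 153.60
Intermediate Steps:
U = 18
z(v) = 0
L(A, M) = (-4 + M)/(5 + M)
w(j) = -4*j
w(L(1, z(U)))*48 = -4*(-4 + 0)/(5 + 0)*48 = -4*(-4)/5*48 = -4*(-⅘)*48 = (16/5)*48 = 768/5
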